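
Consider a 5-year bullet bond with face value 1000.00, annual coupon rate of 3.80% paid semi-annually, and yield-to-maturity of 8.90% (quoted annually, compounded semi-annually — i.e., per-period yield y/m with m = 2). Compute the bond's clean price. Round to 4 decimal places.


Coupon per period c = face * coupon_rate / m = 19.000000
Periods per year m = 2; per-period yield y/m = 0.044500
Number of cashflows N = 10
Cashflows (t years, CF_t, discount factor 1/(1+y/m)^(m*t), PV):
  t = 0.5000: CF_t = 19.000000, DF = 0.957396, PV = 18.190522
  t = 1.0000: CF_t = 19.000000, DF = 0.916607, PV = 17.415531
  t = 1.5000: CF_t = 19.000000, DF = 0.877556, PV = 16.673557
  t = 2.0000: CF_t = 19.000000, DF = 0.840168, PV = 15.963195
  t = 2.5000: CF_t = 19.000000, DF = 0.804374, PV = 15.283097
  t = 3.0000: CF_t = 19.000000, DF = 0.770104, PV = 14.631974
  t = 3.5000: CF_t = 19.000000, DF = 0.737294, PV = 14.008592
  t = 4.0000: CF_t = 19.000000, DF = 0.705883, PV = 13.411768
  t = 4.5000: CF_t = 19.000000, DF = 0.675809, PV = 12.840372
  t = 5.0000: CF_t = 1019.000000, DF = 0.647017, PV = 659.310118
Price P = sum_t PV_t = 797.728728

Answer: Price = 797.7287


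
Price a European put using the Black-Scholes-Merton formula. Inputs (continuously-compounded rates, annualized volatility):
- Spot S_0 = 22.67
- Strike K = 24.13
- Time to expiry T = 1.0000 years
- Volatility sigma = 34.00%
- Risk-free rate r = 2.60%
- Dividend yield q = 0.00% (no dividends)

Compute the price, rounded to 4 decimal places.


d1 = (ln(S/K) + (r - q + 0.5*sigma^2) * T) / (sigma * sqrt(T)) = 0.06290172
d2 = d1 - sigma * sqrt(T) = -0.27709828
exp(-rT) = 0.97433509; exp(-qT) = 1.00000000
P = K * exp(-rT) * N(-d2) - S_0 * exp(-qT) * N(-d1)
N(-d1) = 0.47492238; N(-d2) = 0.60914768
P = 24.1300 * 0.97433509 * 0.60914768 - 22.6700 * 1.00000000 * 0.47492238 = 3.5550

Answer: Price = 3.5550


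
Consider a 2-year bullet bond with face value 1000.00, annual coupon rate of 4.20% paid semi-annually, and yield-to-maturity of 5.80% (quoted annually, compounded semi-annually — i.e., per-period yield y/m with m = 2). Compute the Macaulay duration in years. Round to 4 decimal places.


Coupon per period c = face * coupon_rate / m = 21.000000
Periods per year m = 2; per-period yield y/m = 0.029000
Number of cashflows N = 4
Cashflows (t years, CF_t, discount factor 1/(1+y/m)^(m*t), PV):
  t = 0.5000: CF_t = 21.000000, DF = 0.971817, PV = 20.408163
  t = 1.0000: CF_t = 21.000000, DF = 0.944429, PV = 19.833006
  t = 1.5000: CF_t = 21.000000, DF = 0.917812, PV = 19.274058
  t = 2.0000: CF_t = 1021.000000, DF = 0.891946, PV = 910.676738
Price P = sum_t PV_t = 970.191965
Macaulay numerator sum_t t * PV_t:
  t * PV_t at t = 0.5000: 10.204082
  t * PV_t at t = 1.0000: 19.833006
  t * PV_t at t = 1.5000: 28.911088
  t * PV_t at t = 2.0000: 1821.353475
Macaulay duration D = (sum_t t * PV_t) / P = 1880.301650 / 970.191965 = 1.938072

Answer: Macaulay duration = 1.9381 years


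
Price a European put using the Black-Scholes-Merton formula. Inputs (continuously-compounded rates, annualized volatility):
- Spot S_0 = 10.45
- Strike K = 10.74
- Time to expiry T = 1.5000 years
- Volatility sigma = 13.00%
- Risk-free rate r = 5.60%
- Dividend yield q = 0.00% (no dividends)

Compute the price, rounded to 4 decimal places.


Answer: Price = 0.3974

Derivation:
d1 = (ln(S/K) + (r - q + 0.5*sigma^2) * T) / (sigma * sqrt(T)) = 0.43526735
d2 = d1 - sigma * sqrt(T) = 0.27605052
exp(-rT) = 0.91943126; exp(-qT) = 1.00000000
P = K * exp(-rT) * N(-d2) - S_0 * exp(-qT) * N(-d1)
N(-d1) = 0.33168419; N(-d2) = 0.39125463
P = 10.7400 * 0.91943126 * 0.39125463 - 10.4500 * 1.00000000 * 0.33168419 = 0.3974


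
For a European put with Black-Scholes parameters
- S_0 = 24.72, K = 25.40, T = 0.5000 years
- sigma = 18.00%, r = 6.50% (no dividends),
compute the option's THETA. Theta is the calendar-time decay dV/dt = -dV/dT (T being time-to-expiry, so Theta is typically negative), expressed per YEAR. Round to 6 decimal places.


d1 = 0.1057789206; d2 = -0.0215003001
phi(d1) = 0.3967165936; exp(-qT) = 1.0000000000; exp(-rT) = 0.9680224498
Theta = -S*exp(-qT)*phi(d1)*sigma/(2*sqrt(T)) + r*K*exp(-rT)*N(-d2) - q*S*exp(-qT)*N(-d1)
N(-d1) = 0.4578788810; N(-d2) = 0.5085767179; sqrt(T) = 0.7071067812
Term 1 = -24.7200 * 1.0000000000 * 0.3967165936 * 0.1800 / (2 * 0.7071067812) = -1.2482062128
Term 2 = 0.0650 * 25.4000 * 0.9680224498 * 0.5085767179 = 0.8128098863
Term 3 = 0 (no dividend yield, q = 0)
Theta = -1.2482062128 + (0.8128098863) + (0.0000000000) = -0.435396

Answer: Theta = -0.435396


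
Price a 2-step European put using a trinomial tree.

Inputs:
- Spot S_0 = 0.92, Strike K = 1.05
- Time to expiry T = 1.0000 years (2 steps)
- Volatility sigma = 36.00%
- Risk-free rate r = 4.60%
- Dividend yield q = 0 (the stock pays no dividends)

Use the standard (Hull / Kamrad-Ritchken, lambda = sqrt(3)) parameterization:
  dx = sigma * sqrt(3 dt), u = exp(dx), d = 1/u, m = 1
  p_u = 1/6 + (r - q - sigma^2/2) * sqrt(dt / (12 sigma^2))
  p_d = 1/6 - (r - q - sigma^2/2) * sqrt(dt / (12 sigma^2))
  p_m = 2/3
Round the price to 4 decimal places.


Answer: Price = V(0,0) = 0.1856

Derivation:
dt = T/N = 0.500000; dx = sigma*sqrt(3*dt) = 0.440908
u = exp(dx) = 1.554118; d = 1/u = 0.643452
p_u = 0.156007, p_m = 0.666667, p_d = 0.177326
Discount per step: exp(-r*dt) = 0.977262
Stock lattice S(k, j) with j the centered position index:
  k=0: S(0,+0) = 0.9200
  k=1: S(1,-1) = 0.5920; S(1,+0) = 0.9200; S(1,+1) = 1.4298
  k=2: S(2,-2) = 0.3809; S(2,-1) = 0.5920; S(2,+0) = 0.9200; S(2,+1) = 1.4298; S(2,+2) = 2.2221
Terminal payoffs V(N, j) = max(K - S_T, 0):
  V(2,-2) = 0.669092; V(2,-1) = 0.458024; V(2,+0) = 0.130000; V(2,+1) = 0.000000; V(2,+2) = 0.000000
Backward induction: V(k, j) = exp(-r*dt) * [p_u * V(k+1, j+1) + p_m * V(k+1, j) + p_d * V(k+1, j-1)]
  V(1,-1) = exp(-r*dt) * [p_u*0.130000 + p_m*0.458024 + p_d*0.669092] = 0.434176
  V(1,+0) = exp(-r*dt) * [p_u*0.000000 + p_m*0.130000 + p_d*0.458024] = 0.164069
  V(1,+1) = exp(-r*dt) * [p_u*0.000000 + p_m*0.000000 + p_d*0.130000] = 0.022528
  V(0,+0) = exp(-r*dt) * [p_u*0.022528 + p_m*0.164069 + p_d*0.434176] = 0.185567


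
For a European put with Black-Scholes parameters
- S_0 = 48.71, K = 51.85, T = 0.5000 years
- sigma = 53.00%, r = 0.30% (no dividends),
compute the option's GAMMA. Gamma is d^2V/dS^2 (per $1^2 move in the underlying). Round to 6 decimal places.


Answer: Gamma = 0.021847

Derivation:
d1 = 0.0246938049; d2 = -0.3500727892
phi(d1) = 0.3988206646; exp(-qT) = 1.0000000000; exp(-rT) = 0.9985011244
Gamma = exp(-qT) * phi(d1) / (S * sigma * sqrt(T)) = 1.0000000000 * 0.3988206646 / (48.7100 * 0.5300 * 0.7071067812) = 0.021847


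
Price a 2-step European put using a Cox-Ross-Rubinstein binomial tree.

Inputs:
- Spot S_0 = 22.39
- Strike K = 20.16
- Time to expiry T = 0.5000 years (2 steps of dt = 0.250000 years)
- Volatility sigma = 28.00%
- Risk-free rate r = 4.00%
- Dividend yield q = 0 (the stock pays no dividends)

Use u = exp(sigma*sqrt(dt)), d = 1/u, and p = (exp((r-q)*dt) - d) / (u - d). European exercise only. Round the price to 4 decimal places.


Answer: Price = V(0,0) = 0.7908

Derivation:
dt = T/N = 0.250000
u = exp(sigma*sqrt(dt)) = 1.150274; d = 1/u = 0.869358
p = (exp((r-q)*dt) - d) / (u - d) = 0.500834
Discount per step: exp(-r*dt) = 0.990050
Stock lattice S(k, i) with i counting down-moves:
  k=0: S(0,0) = 22.3900
  k=1: S(1,0) = 25.7546; S(1,1) = 19.4649
  k=2: S(2,0) = 29.6249; S(2,1) = 22.3900; S(2,2) = 16.9220
Terminal payoffs V(N, i) = max(K - S_T, 0):
  V(2,0) = 0.000000; V(2,1) = 0.000000; V(2,2) = 3.238002
Backward induction: V(k, i) = exp(-r*dt) * [p * V(k+1, i) + (1-p) * V(k+1, i+1)].
  V(1,0) = exp(-r*dt) * [p*0.000000 + (1-p)*0.000000] = 0.000000
  V(1,1) = exp(-r*dt) * [p*0.000000 + (1-p)*3.238002] = 1.600220
  V(0,0) = exp(-r*dt) * [p*0.000000 + (1-p)*1.600220] = 0.790828


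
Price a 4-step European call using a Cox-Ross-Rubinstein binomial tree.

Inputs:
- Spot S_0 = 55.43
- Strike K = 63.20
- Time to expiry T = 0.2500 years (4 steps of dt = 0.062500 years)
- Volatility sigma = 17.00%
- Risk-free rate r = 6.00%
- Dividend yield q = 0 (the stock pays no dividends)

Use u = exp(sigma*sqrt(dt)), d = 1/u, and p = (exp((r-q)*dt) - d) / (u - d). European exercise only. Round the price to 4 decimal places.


Answer: Price = V(0,0) = 0.1997

Derivation:
dt = T/N = 0.062500
u = exp(sigma*sqrt(dt)) = 1.043416; d = 1/u = 0.958390
p = (exp((r-q)*dt) - d) / (u - d) = 0.533564
Discount per step: exp(-r*dt) = 0.996257
Stock lattice S(k, i) with i counting down-moves:
  k=0: S(0,0) = 55.4300
  k=1: S(1,0) = 57.8366; S(1,1) = 53.1236
  k=2: S(2,0) = 60.3476; S(2,1) = 55.4300; S(2,2) = 50.9131
  k=3: S(3,0) = 62.9676; S(3,1) = 57.8366; S(3,2) = 53.1236; S(3,3) = 48.7947
  k=4: S(4,0) = 65.7014; S(4,1) = 60.3476; S(4,2) = 55.4300; S(4,3) = 50.9131; S(4,4) = 46.7643
Terminal payoffs V(N, i) = max(S_T - K, 0):
  V(4,0) = 2.501448; V(4,1) = 0.000000; V(4,2) = 0.000000; V(4,3) = 0.000000; V(4,4) = 0.000000
Backward induction: V(k, i) = exp(-r*dt) * [p * V(k+1, i) + (1-p) * V(k+1, i+1)].
  V(3,0) = exp(-r*dt) * [p*2.501448 + (1-p)*0.000000] = 1.329686
  V(3,1) = exp(-r*dt) * [p*0.000000 + (1-p)*0.000000] = 0.000000
  V(3,2) = exp(-r*dt) * [p*0.000000 + (1-p)*0.000000] = 0.000000
  V(3,3) = exp(-r*dt) * [p*0.000000 + (1-p)*0.000000] = 0.000000
  V(2,0) = exp(-r*dt) * [p*1.329686 + (1-p)*0.000000] = 0.706817
  V(2,1) = exp(-r*dt) * [p*0.000000 + (1-p)*0.000000] = 0.000000
  V(2,2) = exp(-r*dt) * [p*0.000000 + (1-p)*0.000000] = 0.000000
  V(1,0) = exp(-r*dt) * [p*0.706817 + (1-p)*0.000000] = 0.375720
  V(1,1) = exp(-r*dt) * [p*0.000000 + (1-p)*0.000000] = 0.000000
  V(0,0) = exp(-r*dt) * [p*0.375720 + (1-p)*0.000000] = 0.199720


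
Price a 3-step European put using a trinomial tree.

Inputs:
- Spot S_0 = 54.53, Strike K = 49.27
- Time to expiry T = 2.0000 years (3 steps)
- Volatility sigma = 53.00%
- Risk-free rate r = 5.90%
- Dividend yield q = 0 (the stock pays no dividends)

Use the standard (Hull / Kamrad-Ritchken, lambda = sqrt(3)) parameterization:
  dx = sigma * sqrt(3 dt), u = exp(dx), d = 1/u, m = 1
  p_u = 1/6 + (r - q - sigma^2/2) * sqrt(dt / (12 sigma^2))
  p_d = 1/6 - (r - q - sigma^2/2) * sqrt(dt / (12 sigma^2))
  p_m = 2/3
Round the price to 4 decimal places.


dt = T/N = 0.666667; dx = sigma*sqrt(3*dt) = 0.749533
u = exp(dx) = 2.116012; d = 1/u = 0.472587
p_u = 0.130444, p_m = 0.666667, p_d = 0.202889
Discount per step: exp(-r*dt) = 0.961430
Stock lattice S(k, j) with j the centered position index:
  k=0: S(0,+0) = 54.5300
  k=1: S(1,-1) = 25.7702; S(1,+0) = 54.5300; S(1,+1) = 115.3861
  k=2: S(2,-2) = 12.1787; S(2,-1) = 25.7702; S(2,+0) = 54.5300; S(2,+1) = 115.3861; S(2,+2) = 244.1584
  k=3: S(3,-3) = 5.7555; S(3,-2) = 12.1787; S(3,-1) = 25.7702; S(3,+0) = 54.5300; S(3,+1) = 115.3861; S(3,+2) = 244.1584; S(3,+3) = 516.6422
Terminal payoffs V(N, j) = max(K - S_T, 0):
  V(3,-3) = 43.514526; V(3,-2) = 37.091347; V(3,-1) = 23.499825; V(3,+0) = 0.000000; V(3,+1) = 0.000000; V(3,+2) = 0.000000; V(3,+3) = 0.000000
Backward induction: V(k, j) = exp(-r*dt) * [p_u * V(k+1, j+1) + p_m * V(k+1, j) + p_d * V(k+1, j-1)]
  V(2,-2) = exp(-r*dt) * [p_u*23.499825 + p_m*37.091347 + p_d*43.514526] = 35.209118
  V(2,-1) = exp(-r*dt) * [p_u*0.000000 + p_m*23.499825 + p_d*37.091347] = 22.297473
  V(2,+0) = exp(-r*dt) * [p_u*0.000000 + p_m*0.000000 + p_d*23.499825] = 4.583965
  V(2,+1) = exp(-r*dt) * [p_u*0.000000 + p_m*0.000000 + p_d*0.000000] = 0.000000
  V(2,+2) = exp(-r*dt) * [p_u*0.000000 + p_m*0.000000 + p_d*0.000000] = 0.000000
  V(1,-1) = exp(-r*dt) * [p_u*4.583965 + p_m*22.297473 + p_d*35.209118] = 21.734556
  V(1,+0) = exp(-r*dt) * [p_u*0.000000 + p_m*4.583965 + p_d*22.297473] = 7.287539
  V(1,+1) = exp(-r*dt) * [p_u*0.000000 + p_m*0.000000 + p_d*4.583965] = 0.894166
  V(0,+0) = exp(-r*dt) * [p_u*0.894166 + p_m*7.287539 + p_d*21.734556] = 9.022738

Answer: Price = V(0,0) = 9.0227


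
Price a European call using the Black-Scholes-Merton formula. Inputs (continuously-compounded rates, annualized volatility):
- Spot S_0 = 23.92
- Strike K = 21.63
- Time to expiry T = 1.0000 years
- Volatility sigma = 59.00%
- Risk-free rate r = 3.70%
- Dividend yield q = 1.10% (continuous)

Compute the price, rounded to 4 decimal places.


d1 = (ln(S/K) + (r - q + 0.5*sigma^2) * T) / (sigma * sqrt(T)) = 0.50963337
d2 = d1 - sigma * sqrt(T) = -0.08036663
exp(-rT) = 0.96367614; exp(-qT) = 0.98906028
C = S_0 * exp(-qT) * N(d1) - K * exp(-rT) * N(d2)
N(d1) = 0.69484583; N(d2) = 0.46797283
C = 23.9200 * 0.98906028 * 0.69484583 - 21.6300 * 0.96367614 * 0.46797283 = 6.6843

Answer: Price = 6.6843


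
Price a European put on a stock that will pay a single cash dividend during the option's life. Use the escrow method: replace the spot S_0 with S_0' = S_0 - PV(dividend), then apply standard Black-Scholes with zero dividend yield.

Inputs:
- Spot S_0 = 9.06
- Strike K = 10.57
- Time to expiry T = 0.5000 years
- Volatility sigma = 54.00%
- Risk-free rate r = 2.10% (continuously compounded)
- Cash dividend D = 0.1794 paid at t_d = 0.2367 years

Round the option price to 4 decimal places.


Answer: Price = 2.3836

Derivation:
PV(D) = D * exp(-r * t_d) = 0.1794 * 0.99504163 = 0.17851047
S_0' = S_0 - PV(D) = 9.0600 - 0.17851047 = 8.88148953
d1 = (ln(S_0'/K) + (r + sigma^2/2)*T) / (sigma*sqrt(T)) = -0.23740591
d2 = d1 - sigma*sqrt(T) = -0.61924357
exp(-rT) = 0.98955493
N(-d1) = 0.59382905; N(-d2) = 0.73212204
P = K * exp(-rT) * N(-d2) - S_0' * N(-d1) = 10.5700 * 0.98955493 * 0.73212204 - 8.88148953 * 0.59382905 = 2.3836


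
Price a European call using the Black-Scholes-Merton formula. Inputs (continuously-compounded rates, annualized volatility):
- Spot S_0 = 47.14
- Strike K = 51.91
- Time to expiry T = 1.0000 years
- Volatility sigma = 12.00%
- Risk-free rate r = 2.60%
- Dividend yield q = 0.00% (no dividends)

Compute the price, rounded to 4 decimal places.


Answer: Price = 1.0091

Derivation:
d1 = (ln(S/K) + (r - q + 0.5*sigma^2) * T) / (sigma * sqrt(T)) = -0.52657960
d2 = d1 - sigma * sqrt(T) = -0.64657960
exp(-rT) = 0.97433509; exp(-qT) = 1.00000000
C = S_0 * exp(-qT) * N(d1) - K * exp(-rT) * N(d2)
N(d1) = 0.29924278; N(d2) = 0.25895203
C = 47.1400 * 1.00000000 * 0.29924278 - 51.9100 * 0.97433509 * 0.25895203 = 1.0091


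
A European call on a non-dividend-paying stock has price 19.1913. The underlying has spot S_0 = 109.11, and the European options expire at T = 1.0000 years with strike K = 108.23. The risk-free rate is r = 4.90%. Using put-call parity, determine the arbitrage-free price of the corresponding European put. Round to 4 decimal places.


Answer: Put price = 13.1359

Derivation:
Put-call parity: C - P = S_0 * exp(-qT) - K * exp(-rT).
S_0 * exp(-qT) = 109.1100 * 1.00000000 = 109.11000000
K * exp(-rT) = 108.2300 * 0.95218113 = 103.05456367
P = C - S*exp(-qT) + K*exp(-rT)
P = 19.1913 - 109.11000000 + 103.05456367 = 13.1359


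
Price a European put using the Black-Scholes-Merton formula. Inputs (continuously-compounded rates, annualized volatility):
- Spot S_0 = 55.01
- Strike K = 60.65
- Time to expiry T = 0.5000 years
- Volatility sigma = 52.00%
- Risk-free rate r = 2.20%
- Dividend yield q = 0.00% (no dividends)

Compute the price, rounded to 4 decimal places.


Answer: Price = 11.1042

Derivation:
d1 = (ln(S/K) + (r - q + 0.5*sigma^2) * T) / (sigma * sqrt(T)) = -0.05168583
d2 = d1 - sigma * sqrt(T) = -0.41938136
exp(-rT) = 0.98906028; exp(-qT) = 1.00000000
P = K * exp(-rT) * N(-d2) - S_0 * exp(-qT) * N(-d1)
N(-d1) = 0.52061049; N(-d2) = 0.66253128
P = 60.6500 * 0.98906028 * 0.66253128 - 55.0100 * 1.00000000 * 0.52061049 = 11.1042


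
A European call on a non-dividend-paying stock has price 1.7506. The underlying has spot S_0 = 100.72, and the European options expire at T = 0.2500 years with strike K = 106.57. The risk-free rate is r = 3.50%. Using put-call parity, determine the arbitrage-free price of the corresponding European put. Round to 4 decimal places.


Put-call parity: C - P = S_0 * exp(-qT) - K * exp(-rT).
S_0 * exp(-qT) = 100.7200 * 1.00000000 = 100.72000000
K * exp(-rT) = 106.5700 * 0.99128817 = 105.64158026
P = C - S*exp(-qT) + K*exp(-rT)
P = 1.7506 - 100.72000000 + 105.64158026 = 6.6722

Answer: Put price = 6.6722


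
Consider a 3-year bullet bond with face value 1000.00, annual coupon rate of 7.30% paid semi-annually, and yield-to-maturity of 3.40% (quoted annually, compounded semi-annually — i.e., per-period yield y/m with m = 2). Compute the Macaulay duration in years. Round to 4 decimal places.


Answer: Macaulay duration = 2.7629 years

Derivation:
Coupon per period c = face * coupon_rate / m = 36.500000
Periods per year m = 2; per-period yield y/m = 0.017000
Number of cashflows N = 6
Cashflows (t years, CF_t, discount factor 1/(1+y/m)^(m*t), PV):
  t = 0.5000: CF_t = 36.500000, DF = 0.983284, PV = 35.889872
  t = 1.0000: CF_t = 36.500000, DF = 0.966848, PV = 35.289943
  t = 1.5000: CF_t = 36.500000, DF = 0.950686, PV = 34.700042
  t = 2.0000: CF_t = 36.500000, DF = 0.934795, PV = 34.120002
  t = 2.5000: CF_t = 36.500000, DF = 0.919169, PV = 33.549658
  t = 3.0000: CF_t = 1036.500000, DF = 0.903804, PV = 936.792896
Price P = sum_t PV_t = 1110.342415
Macaulay numerator sum_t t * PV_t:
  t * PV_t at t = 0.5000: 17.944936
  t * PV_t at t = 1.0000: 35.289943
  t * PV_t at t = 1.5000: 52.050064
  t * PV_t at t = 2.0000: 68.240005
  t * PV_t at t = 2.5000: 83.874145
  t * PV_t at t = 3.0000: 2810.378689
Macaulay duration D = (sum_t t * PV_t) / P = 3067.777782 / 1110.342415 = 2.762911


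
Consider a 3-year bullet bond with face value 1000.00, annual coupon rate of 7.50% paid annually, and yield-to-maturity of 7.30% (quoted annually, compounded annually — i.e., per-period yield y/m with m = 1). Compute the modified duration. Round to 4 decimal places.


Answer: Modified duration = 2.6059

Derivation:
Coupon per period c = face * coupon_rate / m = 75.000000
Periods per year m = 1; per-period yield y/m = 0.073000
Number of cashflows N = 3
Cashflows (t years, CF_t, discount factor 1/(1+y/m)^(m*t), PV):
  t = 1.0000: CF_t = 75.000000, DF = 0.931966, PV = 69.897484
  t = 2.0000: CF_t = 75.000000, DF = 0.868561, PV = 65.142110
  t = 3.0000: CF_t = 1075.000000, DF = 0.809470, PV = 870.180403
Price P = sum_t PV_t = 1005.219996
First compute Macaulay numerator sum_t t * PV_t:
  t * PV_t at t = 1.0000: 69.897484
  t * PV_t at t = 2.0000: 130.284219
  t * PV_t at t = 3.0000: 2610.541208
Macaulay duration D = 2810.722911 / 1005.219996 = 2.796127
Modified duration = D / (1 + y/m) = 2.796127 / (1 + 0.073000) = 2.605897


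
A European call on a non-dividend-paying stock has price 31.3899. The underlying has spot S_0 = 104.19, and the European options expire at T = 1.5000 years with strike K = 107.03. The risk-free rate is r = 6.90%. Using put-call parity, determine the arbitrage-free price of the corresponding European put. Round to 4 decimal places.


Answer: Put price = 23.7063

Derivation:
Put-call parity: C - P = S_0 * exp(-qT) - K * exp(-rT).
S_0 * exp(-qT) = 104.1900 * 1.00000000 = 104.19000000
K * exp(-rT) = 107.0300 * 0.90167602 = 96.50638471
P = C - S*exp(-qT) + K*exp(-rT)
P = 31.3899 - 104.19000000 + 96.50638471 = 23.7063


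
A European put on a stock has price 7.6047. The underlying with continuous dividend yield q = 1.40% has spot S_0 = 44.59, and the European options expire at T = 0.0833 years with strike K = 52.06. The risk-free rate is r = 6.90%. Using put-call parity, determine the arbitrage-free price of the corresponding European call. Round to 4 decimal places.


Answer: Call price = 0.3811

Derivation:
Put-call parity: C - P = S_0 * exp(-qT) - K * exp(-rT).
S_0 * exp(-qT) = 44.5900 * 0.99883448 = 44.53802945
K * exp(-rT) = 52.0600 * 0.99426879 = 51.76163302
C = P + S*exp(-qT) - K*exp(-rT)
C = 7.6047 + 44.53802945 - 51.76163302 = 0.3811


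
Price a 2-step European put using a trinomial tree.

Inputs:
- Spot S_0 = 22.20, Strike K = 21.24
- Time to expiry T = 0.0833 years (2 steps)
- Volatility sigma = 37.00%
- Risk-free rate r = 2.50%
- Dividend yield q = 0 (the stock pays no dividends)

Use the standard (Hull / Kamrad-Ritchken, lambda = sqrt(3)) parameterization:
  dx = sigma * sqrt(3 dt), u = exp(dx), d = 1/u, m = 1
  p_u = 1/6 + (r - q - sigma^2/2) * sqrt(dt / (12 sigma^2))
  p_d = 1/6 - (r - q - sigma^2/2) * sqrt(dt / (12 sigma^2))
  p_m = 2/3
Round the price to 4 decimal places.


Answer: Price = V(0,0) = 0.5317

Derivation:
dt = T/N = 0.041650; dx = sigma*sqrt(3*dt) = 0.130789
u = exp(dx) = 1.139727; d = 1/u = 0.877403
p_u = 0.159748, p_m = 0.666667, p_d = 0.173585
Discount per step: exp(-r*dt) = 0.998959
Stock lattice S(k, j) with j the centered position index:
  k=0: S(0,+0) = 22.2000
  k=1: S(1,-1) = 19.4784; S(1,+0) = 22.2000; S(1,+1) = 25.3019
  k=2: S(2,-2) = 17.0904; S(2,-1) = 19.4784; S(2,+0) = 22.2000; S(2,+1) = 25.3019; S(2,+2) = 28.8373
Terminal payoffs V(N, j) = max(K - S_T, 0):
  V(2,-2) = 4.149631; V(2,-1) = 1.761648; V(2,+0) = 0.000000; V(2,+1) = 0.000000; V(2,+2) = 0.000000
Backward induction: V(k, j) = exp(-r*dt) * [p_u * V(k+1, j+1) + p_m * V(k+1, j) + p_d * V(k+1, j-1)]
  V(1,-1) = exp(-r*dt) * [p_u*0.000000 + p_m*1.761648 + p_d*4.149631] = 1.892774
  V(1,+0) = exp(-r*dt) * [p_u*0.000000 + p_m*0.000000 + p_d*1.761648] = 0.305478
  V(1,+1) = exp(-r*dt) * [p_u*0.000000 + p_m*0.000000 + p_d*0.000000] = 0.000000
  V(0,+0) = exp(-r*dt) * [p_u*0.000000 + p_m*0.305478 + p_d*1.892774] = 0.531655


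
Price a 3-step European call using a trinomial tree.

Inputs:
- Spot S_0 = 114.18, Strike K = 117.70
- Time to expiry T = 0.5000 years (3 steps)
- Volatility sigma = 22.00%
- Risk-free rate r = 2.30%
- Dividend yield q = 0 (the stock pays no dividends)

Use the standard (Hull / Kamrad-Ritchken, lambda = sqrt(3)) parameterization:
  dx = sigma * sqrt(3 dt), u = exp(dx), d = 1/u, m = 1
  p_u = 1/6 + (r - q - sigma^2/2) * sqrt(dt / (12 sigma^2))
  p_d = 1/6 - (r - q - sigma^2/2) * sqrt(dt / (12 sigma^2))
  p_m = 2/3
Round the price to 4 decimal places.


dt = T/N = 0.166667; dx = sigma*sqrt(3*dt) = 0.155563
u = exp(dx) = 1.168316; d = 1/u = 0.855933
p_u = 0.166024, p_m = 0.666667, p_d = 0.167309
Discount per step: exp(-r*dt) = 0.996174
Stock lattice S(k, j) with j the centered position index:
  k=0: S(0,+0) = 114.1800
  k=1: S(1,-1) = 97.7304; S(1,+0) = 114.1800; S(1,+1) = 133.3983
  k=2: S(2,-2) = 83.6506; S(2,-1) = 97.7304; S(2,+0) = 114.1800; S(2,+1) = 133.3983; S(2,+2) = 155.8514
  k=3: S(3,-3) = 71.5993; S(3,-2) = 83.6506; S(3,-1) = 97.7304; S(3,+0) = 114.1800; S(3,+1) = 133.3983; S(3,+2) = 155.8514; S(3,+3) = 182.0837
Terminal payoffs V(N, j) = max(S_T - K, 0):
  V(3,-3) = 0.000000; V(3,-2) = 0.000000; V(3,-1) = 0.000000; V(3,+0) = 0.000000; V(3,+1) = 15.698334; V(3,+2) = 38.151423; V(3,+3) = 64.383728
Backward induction: V(k, j) = exp(-r*dt) * [p_u * V(k+1, j+1) + p_m * V(k+1, j) + p_d * V(k+1, j-1)]
  V(2,-2) = exp(-r*dt) * [p_u*0.000000 + p_m*0.000000 + p_d*0.000000] = 0.000000
  V(2,-1) = exp(-r*dt) * [p_u*0.000000 + p_m*0.000000 + p_d*0.000000] = 0.000000
  V(2,+0) = exp(-r*dt) * [p_u*15.698334 + p_m*0.000000 + p_d*0.000000] = 2.596326
  V(2,+1) = exp(-r*dt) * [p_u*38.151423 + p_m*15.698334 + p_d*0.000000] = 16.735326
  V(2,+2) = exp(-r*dt) * [p_u*64.383728 + p_m*38.151423 + p_d*15.698334] = 38.601739
  V(1,-1) = exp(-r*dt) * [p_u*2.596326 + p_m*0.000000 + p_d*0.000000] = 0.429403
  V(1,+0) = exp(-r*dt) * [p_u*16.735326 + p_m*2.596326 + p_d*0.000000] = 4.492094
  V(1,+1) = exp(-r*dt) * [p_u*38.601739 + p_m*16.735326 + p_d*2.596326] = 17.931215
  V(0,+0) = exp(-r*dt) * [p_u*17.931215 + p_m*4.492094 + p_d*0.429403] = 6.020459

Answer: Price = V(0,0) = 6.0205


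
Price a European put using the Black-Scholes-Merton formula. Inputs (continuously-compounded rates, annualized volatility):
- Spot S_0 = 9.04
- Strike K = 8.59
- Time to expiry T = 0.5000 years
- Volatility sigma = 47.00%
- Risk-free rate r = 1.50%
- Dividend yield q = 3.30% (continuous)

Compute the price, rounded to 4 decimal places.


d1 = (ln(S/K) + (r - q + 0.5*sigma^2) * T) / (sigma * sqrt(T)) = 0.29272848
d2 = d1 - sigma * sqrt(T) = -0.03961171
exp(-rT) = 0.99252805; exp(-qT) = 0.98363538
P = K * exp(-rT) * N(-d2) - S_0 * exp(-qT) * N(-d1)
N(-d1) = 0.38486485; N(-d2) = 0.51579865
P = 8.5900 * 0.99252805 * 0.51579865 - 9.0400 * 0.98363538 * 0.38486485 = 0.9754

Answer: Price = 0.9754


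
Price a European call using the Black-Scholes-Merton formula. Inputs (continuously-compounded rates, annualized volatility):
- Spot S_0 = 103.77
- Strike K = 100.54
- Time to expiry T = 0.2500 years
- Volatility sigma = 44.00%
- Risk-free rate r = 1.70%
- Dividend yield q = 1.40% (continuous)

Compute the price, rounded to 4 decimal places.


d1 = (ln(S/K) + (r - q + 0.5*sigma^2) * T) / (sigma * sqrt(T)) = 0.25714206
d2 = d1 - sigma * sqrt(T) = 0.03714206
exp(-rT) = 0.99575902; exp(-qT) = 0.99650612
C = S_0 * exp(-qT) * N(d1) - K * exp(-rT) * N(d2)
N(d1) = 0.60146545; N(d2) = 0.51481413
C = 103.7700 * 0.99650612 * 0.60146545 - 100.5400 * 0.99575902 * 0.51481413 = 10.6561

Answer: Price = 10.6561


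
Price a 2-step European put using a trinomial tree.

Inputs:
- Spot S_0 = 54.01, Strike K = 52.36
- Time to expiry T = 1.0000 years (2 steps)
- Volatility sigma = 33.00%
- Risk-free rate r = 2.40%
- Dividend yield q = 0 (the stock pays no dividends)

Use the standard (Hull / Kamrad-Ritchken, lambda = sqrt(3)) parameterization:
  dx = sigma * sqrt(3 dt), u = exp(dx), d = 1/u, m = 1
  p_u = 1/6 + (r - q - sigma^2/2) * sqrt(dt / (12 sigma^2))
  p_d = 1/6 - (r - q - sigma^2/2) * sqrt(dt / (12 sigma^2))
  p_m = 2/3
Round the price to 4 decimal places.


Answer: Price = V(0,0) = 4.8880

Derivation:
dt = T/N = 0.500000; dx = sigma*sqrt(3*dt) = 0.404166
u = exp(dx) = 1.498052; d = 1/u = 0.667533
p_u = 0.147832, p_m = 0.666667, p_d = 0.185502
Discount per step: exp(-r*dt) = 0.988072
Stock lattice S(k, j) with j the centered position index:
  k=0: S(0,+0) = 54.0100
  k=1: S(1,-1) = 36.0535; S(1,+0) = 54.0100; S(1,+1) = 80.9098
  k=2: S(2,-2) = 24.0669; S(2,-1) = 36.0535; S(2,+0) = 54.0100; S(2,+1) = 80.9098; S(2,+2) = 121.2071
Terminal payoffs V(N, j) = max(K - S_T, 0):
  V(2,-2) = 28.293096; V(2,-1) = 16.306519; V(2,+0) = 0.000000; V(2,+1) = 0.000000; V(2,+2) = 0.000000
Backward induction: V(k, j) = exp(-r*dt) * [p_u * V(k+1, j+1) + p_m * V(k+1, j) + p_d * V(k+1, j-1)]
  V(1,-1) = exp(-r*dt) * [p_u*0.000000 + p_m*16.306519 + p_d*28.293096] = 15.927155
  V(1,+0) = exp(-r*dt) * [p_u*0.000000 + p_m*0.000000 + p_d*16.306519] = 2.988806
  V(1,+1) = exp(-r*dt) * [p_u*0.000000 + p_m*0.000000 + p_d*0.000000] = 0.000000
  V(0,+0) = exp(-r*dt) * [p_u*0.000000 + p_m*2.988806 + p_d*15.927155] = 4.888043


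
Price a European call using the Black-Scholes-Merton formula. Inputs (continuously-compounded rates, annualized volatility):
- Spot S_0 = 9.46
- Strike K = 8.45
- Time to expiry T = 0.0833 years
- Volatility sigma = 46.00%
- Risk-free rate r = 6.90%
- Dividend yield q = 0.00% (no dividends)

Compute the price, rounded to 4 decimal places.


Answer: Price = 1.1785

Derivation:
d1 = (ln(S/K) + (r - q + 0.5*sigma^2) * T) / (sigma * sqrt(T)) = 0.96010048
d2 = d1 - sigma * sqrt(T) = 0.82733648
exp(-rT) = 0.99426879; exp(-qT) = 1.00000000
C = S_0 * exp(-qT) * N(d1) - K * exp(-rT) * N(d2)
N(d1) = 0.83149768; N(d2) = 0.79597681
C = 9.4600 * 1.00000000 * 0.83149768 - 8.4500 * 0.99426879 * 0.79597681 = 1.1785


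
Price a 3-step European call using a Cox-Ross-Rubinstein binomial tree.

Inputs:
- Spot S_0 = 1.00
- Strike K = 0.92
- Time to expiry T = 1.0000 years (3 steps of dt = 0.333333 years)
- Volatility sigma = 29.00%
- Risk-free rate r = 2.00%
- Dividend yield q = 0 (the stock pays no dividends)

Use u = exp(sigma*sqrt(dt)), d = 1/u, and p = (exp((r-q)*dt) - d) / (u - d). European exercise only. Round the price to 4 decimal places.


Answer: Price = V(0,0) = 0.1705

Derivation:
dt = T/N = 0.333333
u = exp(sigma*sqrt(dt)) = 1.182264; d = 1/u = 0.845834
p = (exp((r-q)*dt) - d) / (u - d) = 0.478122
Discount per step: exp(-r*dt) = 0.993356
Stock lattice S(k, i) with i counting down-moves:
  k=0: S(0,0) = 1.0000
  k=1: S(1,0) = 1.1823; S(1,1) = 0.8458
  k=2: S(2,0) = 1.3977; S(2,1) = 1.0000; S(2,2) = 0.7154
  k=3: S(3,0) = 1.6525; S(3,1) = 1.1823; S(3,2) = 0.8458; S(3,3) = 0.6051
Terminal payoffs V(N, i) = max(S_T - K, 0):
  V(3,0) = 0.732509; V(3,1) = 0.262264; V(3,2) = 0.000000; V(3,3) = 0.000000
Backward induction: V(k, i) = exp(-r*dt) * [p * V(k+1, i) + (1-p) * V(k+1, i+1)].
  V(2,0) = exp(-r*dt) * [p*0.732509 + (1-p)*0.262264] = 0.483862
  V(2,1) = exp(-r*dt) * [p*0.262264 + (1-p)*0.000000] = 0.124561
  V(2,2) = exp(-r*dt) * [p*0.000000 + (1-p)*0.000000] = 0.000000
  V(1,0) = exp(-r*dt) * [p*0.483862 + (1-p)*0.124561] = 0.294382
  V(1,1) = exp(-r*dt) * [p*0.124561 + (1-p)*0.000000] = 0.059160
  V(0,0) = exp(-r*dt) * [p*0.294382 + (1-p)*0.059160] = 0.170484


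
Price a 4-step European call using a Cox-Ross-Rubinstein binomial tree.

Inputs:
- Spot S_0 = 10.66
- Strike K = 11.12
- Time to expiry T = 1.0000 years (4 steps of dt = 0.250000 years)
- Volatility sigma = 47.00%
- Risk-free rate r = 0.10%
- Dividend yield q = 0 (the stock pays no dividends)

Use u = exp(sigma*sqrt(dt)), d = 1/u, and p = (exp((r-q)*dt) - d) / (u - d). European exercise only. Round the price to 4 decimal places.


Answer: Price = V(0,0) = 1.7600

Derivation:
dt = T/N = 0.250000
u = exp(sigma*sqrt(dt)) = 1.264909; d = 1/u = 0.790571
p = (exp((r-q)*dt) - d) / (u - d) = 0.442046
Discount per step: exp(-r*dt) = 0.999750
Stock lattice S(k, i) with i counting down-moves:
  k=0: S(0,0) = 10.6600
  k=1: S(1,0) = 13.4839; S(1,1) = 8.4275
  k=2: S(2,0) = 17.0559; S(2,1) = 10.6600; S(2,2) = 6.6625
  k=3: S(3,0) = 21.5742; S(3,1) = 13.4839; S(3,2) = 8.4275; S(3,3) = 5.2672
  k=4: S(4,0) = 27.2894; S(4,1) = 17.0559; S(4,2) = 10.6600; S(4,3) = 6.6625; S(4,4) = 4.1641
Terminal payoffs V(N, i) = max(S_T - K, 0):
  V(4,0) = 16.169402; V(4,1) = 5.935938; V(4,2) = 0.000000; V(4,3) = 0.000000; V(4,4) = 0.000000
Backward induction: V(k, i) = exp(-r*dt) * [p * V(k+1, i) + (1-p) * V(k+1, i+1)].
  V(3,0) = exp(-r*dt) * [p*16.169402 + (1-p)*5.935938] = 10.456985
  V(3,1) = exp(-r*dt) * [p*5.935938 + (1-p)*0.000000] = 2.623302
  V(3,2) = exp(-r*dt) * [p*0.000000 + (1-p)*0.000000] = 0.000000
  V(3,3) = exp(-r*dt) * [p*0.000000 + (1-p)*0.000000] = 0.000000
  V(2,0) = exp(-r*dt) * [p*10.456985 + (1-p)*2.623302] = 6.084629
  V(2,1) = exp(-r*dt) * [p*2.623302 + (1-p)*0.000000] = 1.159330
  V(2,2) = exp(-r*dt) * [p*0.000000 + (1-p)*0.000000] = 0.000000
  V(1,0) = exp(-r*dt) * [p*6.084629 + (1-p)*1.159330] = 3.335705
  V(1,1) = exp(-r*dt) * [p*1.159330 + (1-p)*0.000000] = 0.512349
  V(0,0) = exp(-r*dt) * [p*3.335705 + (1-p)*0.512349] = 1.759962


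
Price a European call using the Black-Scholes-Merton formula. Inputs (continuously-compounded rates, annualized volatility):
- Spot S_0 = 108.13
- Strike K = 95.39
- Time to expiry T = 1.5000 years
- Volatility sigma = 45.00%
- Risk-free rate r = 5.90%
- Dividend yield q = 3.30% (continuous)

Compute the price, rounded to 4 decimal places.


d1 = (ln(S/K) + (r - q + 0.5*sigma^2) * T) / (sigma * sqrt(T)) = 0.57378926
d2 = d1 - sigma * sqrt(T) = 0.02265407
exp(-rT) = 0.91530311; exp(-qT) = 0.95170516
C = S_0 * exp(-qT) * N(d1) - K * exp(-rT) * N(d2)
N(d1) = 0.71694479; N(d2) = 0.50903689
C = 108.1300 * 0.95170516 * 0.71694479 - 95.3900 * 0.91530311 * 0.50903689 = 29.3349

Answer: Price = 29.3349


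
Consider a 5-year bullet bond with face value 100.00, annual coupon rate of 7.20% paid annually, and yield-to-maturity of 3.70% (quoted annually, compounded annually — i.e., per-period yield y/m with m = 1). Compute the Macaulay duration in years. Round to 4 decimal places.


Answer: Macaulay duration = 4.4210 years

Derivation:
Coupon per period c = face * coupon_rate / m = 7.200000
Periods per year m = 1; per-period yield y/m = 0.037000
Number of cashflows N = 5
Cashflows (t years, CF_t, discount factor 1/(1+y/m)^(m*t), PV):
  t = 1.0000: CF_t = 7.200000, DF = 0.964320, PV = 6.943105
  t = 2.0000: CF_t = 7.200000, DF = 0.929913, PV = 6.695376
  t = 3.0000: CF_t = 7.200000, DF = 0.896734, PV = 6.456486
  t = 4.0000: CF_t = 7.200000, DF = 0.864739, PV = 6.226120
  t = 5.0000: CF_t = 107.200000, DF = 0.833885, PV = 89.392484
Price P = sum_t PV_t = 115.713571
Macaulay numerator sum_t t * PV_t:
  t * PV_t at t = 1.0000: 6.943105
  t * PV_t at t = 2.0000: 13.390752
  t * PV_t at t = 3.0000: 19.369459
  t * PV_t at t = 4.0000: 24.904479
  t * PV_t at t = 5.0000: 446.962418
Macaulay duration D = (sum_t t * PV_t) / P = 511.570213 / 115.713571 = 4.421004


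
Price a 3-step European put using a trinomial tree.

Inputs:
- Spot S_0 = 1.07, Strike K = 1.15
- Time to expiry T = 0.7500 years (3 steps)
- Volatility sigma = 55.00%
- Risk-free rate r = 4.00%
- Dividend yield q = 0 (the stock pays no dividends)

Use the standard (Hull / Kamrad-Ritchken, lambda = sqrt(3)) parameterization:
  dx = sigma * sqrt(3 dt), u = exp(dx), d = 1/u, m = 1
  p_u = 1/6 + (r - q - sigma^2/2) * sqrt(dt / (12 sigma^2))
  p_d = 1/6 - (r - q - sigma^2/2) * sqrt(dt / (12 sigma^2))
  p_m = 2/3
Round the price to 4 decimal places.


dt = T/N = 0.250000; dx = sigma*sqrt(3*dt) = 0.476314
u = exp(dx) = 1.610128; d = 1/u = 0.621068
p_u = 0.137471, p_m = 0.666667, p_d = 0.195862
Discount per step: exp(-r*dt) = 0.990050
Stock lattice S(k, j) with j the centered position index:
  k=0: S(0,+0) = 1.0700
  k=1: S(1,-1) = 0.6645; S(1,+0) = 1.0700; S(1,+1) = 1.7228
  k=2: S(2,-2) = 0.4127; S(2,-1) = 0.6645; S(2,+0) = 1.0700; S(2,+1) = 1.7228; S(2,+2) = 2.7740
  k=3: S(3,-3) = 0.2563; S(3,-2) = 0.4127; S(3,-1) = 0.6645; S(3,+0) = 1.0700; S(3,+1) = 1.7228; S(3,+2) = 2.7740; S(3,+3) = 4.4665
Terminal payoffs V(N, j) = max(K - S_T, 0):
  V(3,-3) = 0.893668; V(3,-2) = 0.737273; V(3,-1) = 0.485457; V(3,+0) = 0.080000; V(3,+1) = 0.000000; V(3,+2) = 0.000000; V(3,+3) = 0.000000
Backward induction: V(k, j) = exp(-r*dt) * [p_u * V(k+1, j+1) + p_m * V(k+1, j) + p_d * V(k+1, j-1)]
  V(2,-2) = exp(-r*dt) * [p_u*0.485457 + p_m*0.737273 + p_d*0.893668] = 0.725991
  V(2,-1) = exp(-r*dt) * [p_u*0.080000 + p_m*0.485457 + p_d*0.737273] = 0.474273
  V(2,+0) = exp(-r*dt) * [p_u*0.000000 + p_m*0.080000 + p_d*0.485457] = 0.146939
  V(2,+1) = exp(-r*dt) * [p_u*0.000000 + p_m*0.000000 + p_d*0.080000] = 0.015513
  V(2,+2) = exp(-r*dt) * [p_u*0.000000 + p_m*0.000000 + p_d*0.000000] = 0.000000
  V(1,-1) = exp(-r*dt) * [p_u*0.146939 + p_m*0.474273 + p_d*0.725991] = 0.473814
  V(1,+0) = exp(-r*dt) * [p_u*0.015513 + p_m*0.146939 + p_d*0.474273] = 0.191064
  V(1,+1) = exp(-r*dt) * [p_u*0.000000 + p_m*0.015513 + p_d*0.146939] = 0.038733
  V(0,+0) = exp(-r*dt) * [p_u*0.038733 + p_m*0.191064 + p_d*0.473814] = 0.223259

Answer: Price = V(0,0) = 0.2233


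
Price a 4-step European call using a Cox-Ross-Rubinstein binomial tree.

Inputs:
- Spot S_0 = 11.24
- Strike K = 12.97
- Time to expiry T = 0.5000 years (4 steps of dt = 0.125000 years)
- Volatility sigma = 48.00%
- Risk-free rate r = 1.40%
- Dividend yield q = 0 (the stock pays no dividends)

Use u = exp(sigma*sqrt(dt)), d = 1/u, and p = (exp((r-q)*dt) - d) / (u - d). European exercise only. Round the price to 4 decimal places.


Answer: Price = V(0,0) = 1.0136

Derivation:
dt = T/N = 0.125000
u = exp(sigma*sqrt(dt)) = 1.184956; d = 1/u = 0.843913
p = (exp((r-q)*dt) - d) / (u - d) = 0.462811
Discount per step: exp(-r*dt) = 0.998252
Stock lattice S(k, i) with i counting down-moves:
  k=0: S(0,0) = 11.2400
  k=1: S(1,0) = 13.3189; S(1,1) = 9.4856
  k=2: S(2,0) = 15.7823; S(2,1) = 11.2400; S(2,2) = 8.0050
  k=3: S(3,0) = 18.7014; S(3,1) = 13.3189; S(3,2) = 9.4856; S(3,3) = 6.7555
  k=4: S(4,0) = 22.1603; S(4,1) = 15.7823; S(4,2) = 11.2400; S(4,3) = 8.0050; S(4,4) = 5.7011
Terminal payoffs V(N, i) = max(S_T - K, 0):
  V(4,0) = 9.190277; V(4,1) = 2.812316; V(4,2) = 0.000000; V(4,3) = 0.000000; V(4,4) = 0.000000
Backward induction: V(k, i) = exp(-r*dt) * [p * V(k+1, i) + (1-p) * V(k+1, i+1)].
  V(3,0) = exp(-r*dt) * [p*9.190277 + (1-p)*2.812316] = 5.754028
  V(3,1) = exp(-r*dt) * [p*2.812316 + (1-p)*0.000000] = 1.299295
  V(3,2) = exp(-r*dt) * [p*0.000000 + (1-p)*0.000000] = 0.000000
  V(3,3) = exp(-r*dt) * [p*0.000000 + (1-p)*0.000000] = 0.000000
  V(2,0) = exp(-r*dt) * [p*5.754028 + (1-p)*1.299295] = 3.355118
  V(2,1) = exp(-r*dt) * [p*1.299295 + (1-p)*0.000000] = 0.600277
  V(2,2) = exp(-r*dt) * [p*0.000000 + (1-p)*0.000000] = 0.000000
  V(1,0) = exp(-r*dt) * [p*3.355118 + (1-p)*0.600277] = 1.871968
  V(1,1) = exp(-r*dt) * [p*0.600277 + (1-p)*0.000000] = 0.277329
  V(0,0) = exp(-r*dt) * [p*1.871968 + (1-p)*0.277329] = 1.013570


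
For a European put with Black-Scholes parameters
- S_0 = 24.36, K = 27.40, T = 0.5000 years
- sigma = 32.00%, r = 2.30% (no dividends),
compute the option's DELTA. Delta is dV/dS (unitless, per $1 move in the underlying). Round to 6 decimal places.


Answer: Delta = -0.638992

Derivation:
d1 = -0.3557656208; d2 = -0.5820397908
phi(d1) = 0.3744776634; exp(-qT) = 1.0000000000; exp(-rT) = 0.9885658722
N(-d1) = 0.6389919513
Delta = -exp(-qT) * N(-d1) = -1.0000000000 * 0.6389919513 = -0.638992


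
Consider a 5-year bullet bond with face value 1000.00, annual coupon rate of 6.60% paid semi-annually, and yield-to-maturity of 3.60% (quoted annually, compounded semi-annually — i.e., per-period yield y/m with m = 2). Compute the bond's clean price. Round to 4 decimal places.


Coupon per period c = face * coupon_rate / m = 33.000000
Periods per year m = 2; per-period yield y/m = 0.018000
Number of cashflows N = 10
Cashflows (t years, CF_t, discount factor 1/(1+y/m)^(m*t), PV):
  t = 0.5000: CF_t = 33.000000, DF = 0.982318, PV = 32.416503
  t = 1.0000: CF_t = 33.000000, DF = 0.964949, PV = 31.843323
  t = 1.5000: CF_t = 33.000000, DF = 0.947887, PV = 31.280278
  t = 2.0000: CF_t = 33.000000, DF = 0.931127, PV = 30.727189
  t = 2.5000: CF_t = 33.000000, DF = 0.914663, PV = 30.183879
  t = 3.0000: CF_t = 33.000000, DF = 0.898490, PV = 29.650176
  t = 3.5000: CF_t = 33.000000, DF = 0.882603, PV = 29.125909
  t = 4.0000: CF_t = 33.000000, DF = 0.866997, PV = 28.610913
  t = 4.5000: CF_t = 33.000000, DF = 0.851667, PV = 28.105023
  t = 5.0000: CF_t = 1033.000000, DF = 0.836608, PV = 864.216476
Price P = sum_t PV_t = 1136.159668

Answer: Price = 1136.1597


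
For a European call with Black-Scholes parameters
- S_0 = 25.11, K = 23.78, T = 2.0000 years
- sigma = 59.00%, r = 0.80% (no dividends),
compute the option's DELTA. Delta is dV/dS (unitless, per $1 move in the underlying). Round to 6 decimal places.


d1 = 0.5015919263; d2 = -0.3327940755
phi(d1) = 0.3517847615; exp(-qT) = 1.0000000000; exp(-rT) = 0.9841273201
N(d1) = 0.6920227001
Delta = exp(-qT) * N(d1) = 1.0000000000 * 0.6920227001 = 0.692023

Answer: Delta = 0.692023


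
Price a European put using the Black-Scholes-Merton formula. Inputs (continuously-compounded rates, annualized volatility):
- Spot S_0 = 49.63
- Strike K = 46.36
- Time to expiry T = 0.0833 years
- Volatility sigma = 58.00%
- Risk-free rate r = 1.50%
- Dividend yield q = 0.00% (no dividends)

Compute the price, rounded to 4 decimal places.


d1 = (ln(S/K) + (r - q + 0.5*sigma^2) * T) / (sigma * sqrt(T)) = 0.49832726
d2 = d1 - sigma * sqrt(T) = 0.33092917
exp(-rT) = 0.99875128; exp(-qT) = 1.00000000
P = K * exp(-rT) * N(-d2) - S_0 * exp(-qT) * N(-d1)
N(-d1) = 0.30912670; N(-d2) = 0.37034899
P = 46.3600 * 0.99875128 * 0.37034899 - 49.6300 * 1.00000000 * 0.30912670 = 1.8060

Answer: Price = 1.8060


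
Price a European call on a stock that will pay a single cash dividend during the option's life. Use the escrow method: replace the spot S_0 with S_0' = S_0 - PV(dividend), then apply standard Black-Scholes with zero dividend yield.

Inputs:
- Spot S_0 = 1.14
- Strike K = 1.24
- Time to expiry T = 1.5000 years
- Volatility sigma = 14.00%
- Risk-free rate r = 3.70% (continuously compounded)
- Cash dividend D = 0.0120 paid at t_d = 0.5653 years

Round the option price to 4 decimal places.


PV(D) = D * exp(-r * t_d) = 0.0120 * 0.97930112 = 0.01175161
S_0' = S_0 - PV(D) = 1.1400 - 0.01175161 = 1.12824839
d1 = (ln(S_0'/K) + (r + sigma^2/2)*T) / (sigma*sqrt(T)) = -0.14140000
d2 = d1 - sigma*sqrt(T) = -0.31286428
exp(-rT) = 0.94601202
N(d1) = 0.44377698; N(d2) = 0.37719189
C = S_0' * N(d1) - K * exp(-rT) * N(d2) = 1.12824839 * 0.44377698 - 1.2400 * 0.94601202 * 0.37719189 = 0.0582

Answer: Price = 0.0582
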